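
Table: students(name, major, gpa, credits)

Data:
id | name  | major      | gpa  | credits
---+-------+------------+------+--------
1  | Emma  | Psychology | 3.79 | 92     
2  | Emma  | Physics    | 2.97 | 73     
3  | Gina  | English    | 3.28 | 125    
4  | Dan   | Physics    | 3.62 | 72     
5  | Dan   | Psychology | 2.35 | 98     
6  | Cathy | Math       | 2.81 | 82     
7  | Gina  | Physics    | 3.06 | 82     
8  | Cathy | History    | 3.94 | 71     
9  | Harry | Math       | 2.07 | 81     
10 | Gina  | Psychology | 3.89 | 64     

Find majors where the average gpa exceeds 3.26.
SELECT major, AVG(gpa)
FROM students
GROUP BY major
HAVING AVG(gpa) > 3.26

Result:
  English: avg=3.28
  History: avg=3.94
  Psychology: avg=3.34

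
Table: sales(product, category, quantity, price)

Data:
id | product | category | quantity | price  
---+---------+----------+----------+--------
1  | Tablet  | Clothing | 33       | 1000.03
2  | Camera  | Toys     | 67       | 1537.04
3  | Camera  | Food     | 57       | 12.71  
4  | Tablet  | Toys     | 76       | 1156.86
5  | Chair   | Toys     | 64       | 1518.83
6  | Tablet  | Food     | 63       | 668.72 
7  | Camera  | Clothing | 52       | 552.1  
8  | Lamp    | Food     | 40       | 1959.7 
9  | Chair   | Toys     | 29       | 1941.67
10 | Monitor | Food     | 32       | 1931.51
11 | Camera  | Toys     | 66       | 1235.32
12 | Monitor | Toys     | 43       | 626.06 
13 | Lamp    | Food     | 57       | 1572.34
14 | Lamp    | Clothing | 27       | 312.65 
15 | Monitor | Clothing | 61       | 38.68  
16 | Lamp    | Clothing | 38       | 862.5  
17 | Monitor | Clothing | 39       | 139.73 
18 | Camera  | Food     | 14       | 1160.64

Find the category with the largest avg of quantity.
SELECT category, AVG(quantity) as val
FROM sales
GROUP BY category
ORDER BY val DESC
LIMIT 1

Result: Toys with avg(quantity) = 57.50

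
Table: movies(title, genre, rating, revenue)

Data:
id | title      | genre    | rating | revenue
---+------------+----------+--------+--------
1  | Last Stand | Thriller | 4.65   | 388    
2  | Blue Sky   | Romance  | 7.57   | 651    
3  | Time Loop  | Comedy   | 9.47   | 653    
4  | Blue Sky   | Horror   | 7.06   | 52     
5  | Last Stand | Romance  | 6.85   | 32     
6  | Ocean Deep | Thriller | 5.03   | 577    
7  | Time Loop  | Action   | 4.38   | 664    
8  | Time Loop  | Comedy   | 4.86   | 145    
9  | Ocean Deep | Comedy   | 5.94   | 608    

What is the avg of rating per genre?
SELECT genre, AVG(rating) as result
FROM movies
GROUP BY genre

Result:
  Action: 4.38
  Comedy: 6.76
  Horror: 7.06
  Romance: 7.21
  Thriller: 4.84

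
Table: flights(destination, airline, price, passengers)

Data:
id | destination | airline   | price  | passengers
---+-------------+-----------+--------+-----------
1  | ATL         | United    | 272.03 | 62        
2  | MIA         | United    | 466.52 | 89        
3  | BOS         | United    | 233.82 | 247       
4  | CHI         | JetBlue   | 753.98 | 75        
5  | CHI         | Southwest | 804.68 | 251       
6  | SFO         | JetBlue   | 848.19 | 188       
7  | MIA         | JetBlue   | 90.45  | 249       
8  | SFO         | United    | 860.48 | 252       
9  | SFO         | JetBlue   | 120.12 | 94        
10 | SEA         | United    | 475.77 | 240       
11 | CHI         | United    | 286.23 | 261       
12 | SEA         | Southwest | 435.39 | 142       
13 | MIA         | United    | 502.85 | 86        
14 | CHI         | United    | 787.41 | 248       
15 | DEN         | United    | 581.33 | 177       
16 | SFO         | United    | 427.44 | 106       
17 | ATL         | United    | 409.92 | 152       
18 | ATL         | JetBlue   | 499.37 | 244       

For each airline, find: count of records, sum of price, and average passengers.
SELECT airline,
       COUNT(*) as cnt,
       SUM(price) as total_price,
       AVG(passengers) as avg_passengers
FROM flights
GROUP BY airline

Result:
  JetBlue: 5 records, 2312.11 total price, 170.00 avg passengers
  Southwest: 2 records, 1240.07 total price, 196.50 avg passengers
  United: 11 records, 5303.80 total price, 174.55 avg passengers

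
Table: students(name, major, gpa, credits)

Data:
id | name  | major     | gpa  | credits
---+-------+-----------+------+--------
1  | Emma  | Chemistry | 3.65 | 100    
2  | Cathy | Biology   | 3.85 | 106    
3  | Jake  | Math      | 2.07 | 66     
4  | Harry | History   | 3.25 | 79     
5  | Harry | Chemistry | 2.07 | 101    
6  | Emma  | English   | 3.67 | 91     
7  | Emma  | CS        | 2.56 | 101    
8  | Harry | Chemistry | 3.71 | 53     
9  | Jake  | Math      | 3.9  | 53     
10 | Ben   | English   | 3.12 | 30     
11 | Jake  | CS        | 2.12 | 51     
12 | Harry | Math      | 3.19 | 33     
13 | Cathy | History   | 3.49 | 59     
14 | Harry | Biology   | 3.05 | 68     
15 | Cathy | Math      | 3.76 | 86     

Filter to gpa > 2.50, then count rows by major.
SELECT major, COUNT(*)
FROM students
WHERE gpa > 2.50
GROUP BY major

Note: WHERE filters rows before grouping.

Result:
  Biology: 2
  CS: 1
  Chemistry: 2
  English: 2
  History: 2
  Math: 3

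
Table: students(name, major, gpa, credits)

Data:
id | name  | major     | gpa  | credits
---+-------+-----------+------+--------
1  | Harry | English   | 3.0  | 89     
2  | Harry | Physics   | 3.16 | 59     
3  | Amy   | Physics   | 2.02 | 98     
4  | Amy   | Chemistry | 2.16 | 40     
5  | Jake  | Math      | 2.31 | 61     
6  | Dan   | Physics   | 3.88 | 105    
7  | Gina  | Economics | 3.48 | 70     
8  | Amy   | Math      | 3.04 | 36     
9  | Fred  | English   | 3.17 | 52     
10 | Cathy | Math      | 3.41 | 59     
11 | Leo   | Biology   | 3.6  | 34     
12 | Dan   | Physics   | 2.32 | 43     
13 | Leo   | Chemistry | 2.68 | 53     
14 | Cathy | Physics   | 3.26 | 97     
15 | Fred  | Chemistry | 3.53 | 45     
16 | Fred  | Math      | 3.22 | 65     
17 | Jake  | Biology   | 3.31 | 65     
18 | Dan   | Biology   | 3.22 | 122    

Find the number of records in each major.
SELECT major, COUNT(*) as count
FROM students
GROUP BY major

Result:
  Biology: 3
  Chemistry: 3
  Economics: 1
  English: 2
  Math: 4
  Physics: 5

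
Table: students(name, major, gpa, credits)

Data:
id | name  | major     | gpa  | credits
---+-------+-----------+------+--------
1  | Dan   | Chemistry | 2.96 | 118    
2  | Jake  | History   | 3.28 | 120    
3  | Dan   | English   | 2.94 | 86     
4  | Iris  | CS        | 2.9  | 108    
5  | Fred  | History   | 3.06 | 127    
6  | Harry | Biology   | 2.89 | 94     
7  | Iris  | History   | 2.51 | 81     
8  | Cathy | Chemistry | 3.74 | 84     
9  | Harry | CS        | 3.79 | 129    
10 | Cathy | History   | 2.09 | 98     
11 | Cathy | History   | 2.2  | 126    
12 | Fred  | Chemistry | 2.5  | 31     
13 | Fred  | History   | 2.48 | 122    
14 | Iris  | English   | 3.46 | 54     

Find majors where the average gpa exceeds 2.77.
SELECT major, AVG(gpa)
FROM students
GROUP BY major
HAVING AVG(gpa) > 2.77

Result:
  Biology: avg=2.89
  CS: avg=3.35
  Chemistry: avg=3.07
  English: avg=3.20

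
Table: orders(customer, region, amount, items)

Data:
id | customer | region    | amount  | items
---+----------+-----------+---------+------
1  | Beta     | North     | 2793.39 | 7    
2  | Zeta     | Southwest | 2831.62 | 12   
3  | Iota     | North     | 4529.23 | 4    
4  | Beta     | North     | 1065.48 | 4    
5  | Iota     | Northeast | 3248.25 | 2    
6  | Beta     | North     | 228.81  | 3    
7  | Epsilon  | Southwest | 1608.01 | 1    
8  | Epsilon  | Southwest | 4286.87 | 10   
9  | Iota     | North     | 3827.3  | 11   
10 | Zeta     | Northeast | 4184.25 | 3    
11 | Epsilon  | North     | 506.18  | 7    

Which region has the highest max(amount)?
SELECT region, MAX(amount) as val
FROM orders
GROUP BY region
ORDER BY val DESC
LIMIT 1

Result: North with max(amount) = 4529.23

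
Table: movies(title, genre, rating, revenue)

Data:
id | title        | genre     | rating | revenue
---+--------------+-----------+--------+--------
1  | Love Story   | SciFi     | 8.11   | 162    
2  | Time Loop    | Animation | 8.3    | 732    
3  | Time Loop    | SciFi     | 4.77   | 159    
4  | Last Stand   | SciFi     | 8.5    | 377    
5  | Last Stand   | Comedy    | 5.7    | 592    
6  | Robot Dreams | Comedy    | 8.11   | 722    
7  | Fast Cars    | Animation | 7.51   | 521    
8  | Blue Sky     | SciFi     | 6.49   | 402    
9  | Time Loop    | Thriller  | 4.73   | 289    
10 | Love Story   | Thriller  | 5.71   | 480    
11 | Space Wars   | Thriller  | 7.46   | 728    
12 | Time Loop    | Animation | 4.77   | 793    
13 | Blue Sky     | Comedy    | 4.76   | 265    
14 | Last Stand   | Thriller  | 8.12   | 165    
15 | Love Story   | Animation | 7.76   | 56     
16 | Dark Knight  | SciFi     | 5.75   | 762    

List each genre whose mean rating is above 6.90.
SELECT genre, AVG(rating)
FROM movies
GROUP BY genre
HAVING AVG(rating) > 6.90

Result:
  Animation: avg=7.09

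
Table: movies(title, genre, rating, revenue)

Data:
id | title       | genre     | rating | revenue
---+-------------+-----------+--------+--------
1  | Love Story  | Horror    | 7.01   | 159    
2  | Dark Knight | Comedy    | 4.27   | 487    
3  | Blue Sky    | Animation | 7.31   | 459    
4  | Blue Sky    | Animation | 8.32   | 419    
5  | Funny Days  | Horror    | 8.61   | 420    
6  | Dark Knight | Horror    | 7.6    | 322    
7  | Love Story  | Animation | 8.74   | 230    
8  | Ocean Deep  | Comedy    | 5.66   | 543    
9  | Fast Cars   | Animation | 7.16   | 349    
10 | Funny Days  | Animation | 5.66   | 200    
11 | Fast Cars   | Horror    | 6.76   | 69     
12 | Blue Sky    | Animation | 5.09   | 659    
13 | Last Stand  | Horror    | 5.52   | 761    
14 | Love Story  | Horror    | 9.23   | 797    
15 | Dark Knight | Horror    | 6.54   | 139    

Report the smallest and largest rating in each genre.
SELECT genre, MIN(rating), MAX(rating)
FROM movies
GROUP BY genre

Result:
  Animation: min=5.09, max=8.74
  Comedy: min=4.27, max=5.66
  Horror: min=5.52, max=9.23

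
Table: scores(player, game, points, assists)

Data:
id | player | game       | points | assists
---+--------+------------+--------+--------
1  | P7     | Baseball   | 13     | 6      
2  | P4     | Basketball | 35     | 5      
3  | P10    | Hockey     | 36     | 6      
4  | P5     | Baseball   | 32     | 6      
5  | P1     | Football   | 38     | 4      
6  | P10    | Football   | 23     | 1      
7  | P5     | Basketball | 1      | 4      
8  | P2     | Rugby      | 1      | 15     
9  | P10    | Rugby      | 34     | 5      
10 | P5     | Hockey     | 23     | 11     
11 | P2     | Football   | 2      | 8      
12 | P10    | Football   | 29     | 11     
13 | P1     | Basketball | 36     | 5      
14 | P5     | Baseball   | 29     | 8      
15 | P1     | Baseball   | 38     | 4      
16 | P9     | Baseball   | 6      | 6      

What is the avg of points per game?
SELECT game, AVG(points) as result
FROM scores
GROUP BY game

Result:
  Baseball: 23.60
  Basketball: 24.00
  Football: 23.00
  Hockey: 29.50
  Rugby: 17.50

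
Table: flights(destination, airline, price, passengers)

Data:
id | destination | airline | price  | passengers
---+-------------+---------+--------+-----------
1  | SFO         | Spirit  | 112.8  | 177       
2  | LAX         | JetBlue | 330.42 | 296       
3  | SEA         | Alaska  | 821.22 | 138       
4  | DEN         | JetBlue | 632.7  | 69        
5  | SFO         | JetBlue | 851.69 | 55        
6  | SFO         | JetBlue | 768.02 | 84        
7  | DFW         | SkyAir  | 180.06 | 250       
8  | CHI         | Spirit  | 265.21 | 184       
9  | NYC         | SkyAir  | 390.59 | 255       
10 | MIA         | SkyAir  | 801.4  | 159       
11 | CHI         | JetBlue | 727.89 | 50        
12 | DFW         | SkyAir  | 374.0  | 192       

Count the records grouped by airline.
SELECT airline, COUNT(*) as count
FROM flights
GROUP BY airline

Result:
  Alaska: 1
  JetBlue: 5
  SkyAir: 4
  Spirit: 2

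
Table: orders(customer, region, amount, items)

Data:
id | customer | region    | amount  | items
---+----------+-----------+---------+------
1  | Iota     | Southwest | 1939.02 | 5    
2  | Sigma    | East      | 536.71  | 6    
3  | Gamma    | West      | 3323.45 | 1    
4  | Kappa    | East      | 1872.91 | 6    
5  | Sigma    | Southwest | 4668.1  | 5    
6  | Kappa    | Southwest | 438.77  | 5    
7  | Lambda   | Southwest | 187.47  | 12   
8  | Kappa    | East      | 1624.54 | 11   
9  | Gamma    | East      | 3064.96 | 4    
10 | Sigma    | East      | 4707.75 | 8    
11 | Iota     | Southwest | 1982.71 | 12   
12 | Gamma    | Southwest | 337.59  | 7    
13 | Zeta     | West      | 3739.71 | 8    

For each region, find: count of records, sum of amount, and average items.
SELECT region,
       COUNT(*) as cnt,
       SUM(amount) as total_amount,
       AVG(items) as avg_items
FROM orders
GROUP BY region

Result:
  East: 5 records, 11806.87 total amount, 7.00 avg items
  Southwest: 6 records, 9553.66 total amount, 7.67 avg items
  West: 2 records, 7063.16 total amount, 4.50 avg items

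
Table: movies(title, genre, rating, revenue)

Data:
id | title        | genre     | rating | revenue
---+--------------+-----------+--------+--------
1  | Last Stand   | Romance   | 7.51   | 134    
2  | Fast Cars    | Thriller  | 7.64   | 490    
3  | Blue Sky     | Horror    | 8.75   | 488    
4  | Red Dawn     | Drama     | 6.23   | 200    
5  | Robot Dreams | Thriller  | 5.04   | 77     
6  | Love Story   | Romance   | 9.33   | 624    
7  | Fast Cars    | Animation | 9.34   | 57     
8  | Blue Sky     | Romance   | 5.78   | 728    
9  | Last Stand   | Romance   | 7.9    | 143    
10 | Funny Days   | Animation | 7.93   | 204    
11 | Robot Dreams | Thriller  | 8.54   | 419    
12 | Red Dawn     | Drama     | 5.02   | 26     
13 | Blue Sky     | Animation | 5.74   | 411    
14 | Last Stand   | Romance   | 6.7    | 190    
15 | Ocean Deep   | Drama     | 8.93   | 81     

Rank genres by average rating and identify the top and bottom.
SELECT genre, AVG(rating)
FROM movies
GROUP BY genre
ORDER BY AVG(rating)

All groups:
  Drama: 6.73
  Thriller: 7.07
  Romance: 7.44
  Animation: 7.67
  Horror: 8.75

Highest: Horror (8.75)
Lowest: Drama (6.73)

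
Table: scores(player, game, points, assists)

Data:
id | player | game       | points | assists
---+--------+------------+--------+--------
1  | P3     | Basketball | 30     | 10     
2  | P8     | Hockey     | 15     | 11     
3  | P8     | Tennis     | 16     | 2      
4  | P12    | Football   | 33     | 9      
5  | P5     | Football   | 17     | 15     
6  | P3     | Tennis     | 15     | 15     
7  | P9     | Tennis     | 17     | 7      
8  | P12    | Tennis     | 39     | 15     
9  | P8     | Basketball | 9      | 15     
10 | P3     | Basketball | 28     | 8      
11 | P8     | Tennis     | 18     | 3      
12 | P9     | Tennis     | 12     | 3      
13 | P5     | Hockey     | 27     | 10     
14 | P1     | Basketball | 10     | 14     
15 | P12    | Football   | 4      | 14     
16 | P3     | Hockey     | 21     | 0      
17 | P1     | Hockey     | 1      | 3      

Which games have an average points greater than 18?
SELECT game, AVG(points)
FROM scores
GROUP BY game
HAVING AVG(points) > 18

Result:
  Basketball: avg=19.25
  Tennis: avg=19.50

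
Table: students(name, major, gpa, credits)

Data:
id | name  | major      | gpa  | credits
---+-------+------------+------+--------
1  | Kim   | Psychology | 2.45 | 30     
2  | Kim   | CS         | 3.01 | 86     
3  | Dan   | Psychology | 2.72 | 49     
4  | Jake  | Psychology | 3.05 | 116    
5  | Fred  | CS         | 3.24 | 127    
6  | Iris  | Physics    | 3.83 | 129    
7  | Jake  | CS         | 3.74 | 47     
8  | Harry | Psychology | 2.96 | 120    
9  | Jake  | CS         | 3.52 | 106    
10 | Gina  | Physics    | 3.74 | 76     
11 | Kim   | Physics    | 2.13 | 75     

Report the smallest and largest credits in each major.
SELECT major, MIN(credits), MAX(credits)
FROM students
GROUP BY major

Result:
  CS: min=47, max=127
  Physics: min=75, max=129
  Psychology: min=30, max=120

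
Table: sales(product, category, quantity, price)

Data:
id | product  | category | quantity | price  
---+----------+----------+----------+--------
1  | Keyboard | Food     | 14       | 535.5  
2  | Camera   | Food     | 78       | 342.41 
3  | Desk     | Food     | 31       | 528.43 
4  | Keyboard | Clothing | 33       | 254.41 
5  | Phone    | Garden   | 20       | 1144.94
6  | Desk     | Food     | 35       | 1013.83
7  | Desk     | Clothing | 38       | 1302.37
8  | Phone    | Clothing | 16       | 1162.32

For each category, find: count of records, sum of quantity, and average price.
SELECT category,
       COUNT(*) as cnt,
       SUM(quantity) as total_quantity,
       AVG(price) as avg_price
FROM sales
GROUP BY category

Result:
  Clothing: 3 records, 87 total quantity, 906.37 avg price
  Food: 4 records, 158 total quantity, 605.04 avg price
  Garden: 1 records, 20 total quantity, 1144.94 avg price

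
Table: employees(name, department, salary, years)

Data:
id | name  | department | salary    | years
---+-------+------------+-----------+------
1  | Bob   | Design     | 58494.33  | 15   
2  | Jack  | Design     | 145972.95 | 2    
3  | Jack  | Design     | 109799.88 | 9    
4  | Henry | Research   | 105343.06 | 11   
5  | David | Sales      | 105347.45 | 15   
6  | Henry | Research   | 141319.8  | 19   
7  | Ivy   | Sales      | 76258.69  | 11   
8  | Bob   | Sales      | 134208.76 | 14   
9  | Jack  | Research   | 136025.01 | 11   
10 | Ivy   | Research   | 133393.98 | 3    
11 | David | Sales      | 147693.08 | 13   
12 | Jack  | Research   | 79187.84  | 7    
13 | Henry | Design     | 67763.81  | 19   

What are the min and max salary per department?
SELECT department, MIN(salary), MAX(salary)
FROM employees
GROUP BY department

Result:
  Design: min=58494.33, max=145972.95
  Research: min=79187.84, max=141319.80
  Sales: min=76258.69, max=147693.08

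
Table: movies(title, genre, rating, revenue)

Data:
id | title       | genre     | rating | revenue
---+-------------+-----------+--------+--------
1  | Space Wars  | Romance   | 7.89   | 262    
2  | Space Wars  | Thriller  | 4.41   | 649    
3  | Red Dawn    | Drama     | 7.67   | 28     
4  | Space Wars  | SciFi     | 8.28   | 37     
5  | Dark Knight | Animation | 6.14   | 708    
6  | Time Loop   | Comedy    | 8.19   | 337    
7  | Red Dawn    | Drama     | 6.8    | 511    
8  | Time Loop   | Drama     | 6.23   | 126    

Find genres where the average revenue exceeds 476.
SELECT genre, AVG(revenue)
FROM movies
GROUP BY genre
HAVING AVG(revenue) > 476

Result:
  Animation: avg=708.00
  Thriller: avg=649.00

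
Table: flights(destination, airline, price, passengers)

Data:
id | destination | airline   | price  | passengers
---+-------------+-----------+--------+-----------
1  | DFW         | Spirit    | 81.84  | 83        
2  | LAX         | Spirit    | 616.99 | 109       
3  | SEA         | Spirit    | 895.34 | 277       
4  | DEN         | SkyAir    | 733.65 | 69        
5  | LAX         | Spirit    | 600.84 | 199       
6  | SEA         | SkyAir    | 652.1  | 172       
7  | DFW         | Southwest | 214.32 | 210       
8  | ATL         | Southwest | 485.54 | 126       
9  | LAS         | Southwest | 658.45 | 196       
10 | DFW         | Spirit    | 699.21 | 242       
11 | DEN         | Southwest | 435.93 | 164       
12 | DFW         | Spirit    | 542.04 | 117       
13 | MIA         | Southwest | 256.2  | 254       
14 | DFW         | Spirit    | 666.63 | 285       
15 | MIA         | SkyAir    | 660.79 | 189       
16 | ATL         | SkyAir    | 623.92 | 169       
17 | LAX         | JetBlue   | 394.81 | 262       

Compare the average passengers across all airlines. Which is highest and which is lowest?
SELECT airline, AVG(passengers)
FROM flights
GROUP BY airline
ORDER BY AVG(passengers)

All groups:
  SkyAir: 149.75
  Spirit: 187.43
  Southwest: 190.00
  JetBlue: 262.00

Highest: JetBlue (262.00)
Lowest: SkyAir (149.75)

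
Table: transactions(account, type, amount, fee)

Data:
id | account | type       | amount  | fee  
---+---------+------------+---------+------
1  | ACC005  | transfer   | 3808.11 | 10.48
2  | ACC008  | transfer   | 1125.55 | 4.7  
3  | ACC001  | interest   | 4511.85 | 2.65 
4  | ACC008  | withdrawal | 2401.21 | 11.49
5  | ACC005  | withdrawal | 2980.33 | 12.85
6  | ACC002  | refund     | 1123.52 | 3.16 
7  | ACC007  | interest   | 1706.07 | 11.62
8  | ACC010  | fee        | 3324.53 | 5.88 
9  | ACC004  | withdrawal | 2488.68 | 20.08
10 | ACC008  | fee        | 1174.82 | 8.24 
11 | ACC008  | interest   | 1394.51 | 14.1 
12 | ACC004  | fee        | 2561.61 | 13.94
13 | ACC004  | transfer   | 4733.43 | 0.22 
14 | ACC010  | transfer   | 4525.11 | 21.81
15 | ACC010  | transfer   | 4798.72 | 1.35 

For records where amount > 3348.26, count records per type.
SELECT type, COUNT(*)
FROM transactions
WHERE amount > 3348.26
GROUP BY type

Note: WHERE filters rows before grouping.

Result:
  interest: 1
  transfer: 4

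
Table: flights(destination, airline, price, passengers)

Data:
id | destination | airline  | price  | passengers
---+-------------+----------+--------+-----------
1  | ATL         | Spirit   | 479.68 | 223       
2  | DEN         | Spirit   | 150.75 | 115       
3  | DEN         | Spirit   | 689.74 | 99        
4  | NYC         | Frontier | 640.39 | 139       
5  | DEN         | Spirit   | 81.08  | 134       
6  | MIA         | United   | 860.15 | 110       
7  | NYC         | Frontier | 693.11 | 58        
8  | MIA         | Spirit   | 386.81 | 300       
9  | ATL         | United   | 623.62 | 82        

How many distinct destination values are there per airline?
SELECT airline, COUNT(DISTINCT destination)
FROM flights
GROUP BY airline

Result:
  Frontier: 1 distinct
  Spirit: 3 distinct
  United: 2 distinct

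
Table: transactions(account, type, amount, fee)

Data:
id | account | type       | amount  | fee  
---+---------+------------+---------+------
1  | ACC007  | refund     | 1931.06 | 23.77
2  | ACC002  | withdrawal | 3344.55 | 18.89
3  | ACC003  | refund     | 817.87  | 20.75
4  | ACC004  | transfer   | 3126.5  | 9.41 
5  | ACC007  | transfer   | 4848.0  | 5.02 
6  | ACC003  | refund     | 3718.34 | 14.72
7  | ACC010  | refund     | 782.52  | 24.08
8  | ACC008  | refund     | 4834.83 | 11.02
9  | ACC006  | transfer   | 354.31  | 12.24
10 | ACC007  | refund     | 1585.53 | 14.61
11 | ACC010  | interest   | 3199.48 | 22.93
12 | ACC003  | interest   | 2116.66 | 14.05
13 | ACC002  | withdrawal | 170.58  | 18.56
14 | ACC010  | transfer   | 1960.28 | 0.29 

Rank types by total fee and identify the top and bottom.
SELECT type, SUM(fee)
FROM transactions
GROUP BY type
ORDER BY SUM(fee)

All groups:
  transfer: 26.96
  interest: 36.98
  withdrawal: 37.45
  refund: 108.95

Highest: refund (108.95)
Lowest: transfer (26.96)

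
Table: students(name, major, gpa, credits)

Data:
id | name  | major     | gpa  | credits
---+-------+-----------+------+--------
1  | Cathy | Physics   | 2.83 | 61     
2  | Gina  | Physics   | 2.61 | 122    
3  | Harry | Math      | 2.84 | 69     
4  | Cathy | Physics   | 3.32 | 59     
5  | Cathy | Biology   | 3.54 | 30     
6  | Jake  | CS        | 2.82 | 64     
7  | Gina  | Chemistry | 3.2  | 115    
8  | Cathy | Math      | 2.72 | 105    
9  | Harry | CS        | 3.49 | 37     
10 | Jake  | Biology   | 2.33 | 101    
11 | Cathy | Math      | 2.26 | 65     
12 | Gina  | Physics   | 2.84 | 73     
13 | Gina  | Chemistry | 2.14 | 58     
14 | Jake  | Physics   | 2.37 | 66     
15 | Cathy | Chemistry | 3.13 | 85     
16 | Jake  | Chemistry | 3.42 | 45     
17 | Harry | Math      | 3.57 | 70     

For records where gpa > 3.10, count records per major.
SELECT major, COUNT(*)
FROM students
WHERE gpa > 3.10
GROUP BY major

Note: WHERE filters rows before grouping.

Result:
  Biology: 1
  CS: 1
  Chemistry: 3
  Math: 1
  Physics: 1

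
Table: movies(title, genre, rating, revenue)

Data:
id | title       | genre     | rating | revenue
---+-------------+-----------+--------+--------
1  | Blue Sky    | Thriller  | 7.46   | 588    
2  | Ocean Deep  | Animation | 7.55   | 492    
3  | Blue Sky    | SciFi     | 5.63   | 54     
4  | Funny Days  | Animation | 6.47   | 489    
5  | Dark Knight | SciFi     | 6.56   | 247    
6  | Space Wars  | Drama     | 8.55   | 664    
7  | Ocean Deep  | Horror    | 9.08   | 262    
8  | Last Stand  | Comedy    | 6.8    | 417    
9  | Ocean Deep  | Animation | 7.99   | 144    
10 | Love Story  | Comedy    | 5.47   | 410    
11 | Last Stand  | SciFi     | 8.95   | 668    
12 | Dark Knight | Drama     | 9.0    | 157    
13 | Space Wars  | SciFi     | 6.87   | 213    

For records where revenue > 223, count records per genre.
SELECT genre, COUNT(*)
FROM movies
WHERE revenue > 223
GROUP BY genre

Note: WHERE filters rows before grouping.

Result:
  Animation: 2
  Comedy: 2
  Drama: 1
  Horror: 1
  SciFi: 2
  Thriller: 1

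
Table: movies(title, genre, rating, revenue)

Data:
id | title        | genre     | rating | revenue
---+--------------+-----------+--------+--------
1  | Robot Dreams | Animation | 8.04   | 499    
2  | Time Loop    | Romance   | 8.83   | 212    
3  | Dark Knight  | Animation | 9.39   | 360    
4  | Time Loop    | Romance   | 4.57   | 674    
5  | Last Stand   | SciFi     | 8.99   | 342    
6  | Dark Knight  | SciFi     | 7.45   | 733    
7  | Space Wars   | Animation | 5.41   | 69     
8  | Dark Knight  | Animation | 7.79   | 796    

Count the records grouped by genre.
SELECT genre, COUNT(*) as count
FROM movies
GROUP BY genre

Result:
  Animation: 4
  Romance: 2
  SciFi: 2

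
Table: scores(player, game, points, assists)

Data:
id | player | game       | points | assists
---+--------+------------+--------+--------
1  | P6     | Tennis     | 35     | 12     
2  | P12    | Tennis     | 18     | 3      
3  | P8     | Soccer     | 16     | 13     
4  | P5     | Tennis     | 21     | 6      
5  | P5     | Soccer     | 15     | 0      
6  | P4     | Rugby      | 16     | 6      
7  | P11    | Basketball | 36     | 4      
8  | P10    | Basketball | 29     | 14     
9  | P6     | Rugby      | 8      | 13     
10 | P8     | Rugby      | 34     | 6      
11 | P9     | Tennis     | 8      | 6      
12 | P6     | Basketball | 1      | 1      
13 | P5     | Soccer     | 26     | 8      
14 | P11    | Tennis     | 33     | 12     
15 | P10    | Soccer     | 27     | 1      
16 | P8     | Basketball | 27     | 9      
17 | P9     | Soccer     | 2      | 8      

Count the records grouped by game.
SELECT game, COUNT(*) as count
FROM scores
GROUP BY game

Result:
  Basketball: 4
  Rugby: 3
  Soccer: 5
  Tennis: 5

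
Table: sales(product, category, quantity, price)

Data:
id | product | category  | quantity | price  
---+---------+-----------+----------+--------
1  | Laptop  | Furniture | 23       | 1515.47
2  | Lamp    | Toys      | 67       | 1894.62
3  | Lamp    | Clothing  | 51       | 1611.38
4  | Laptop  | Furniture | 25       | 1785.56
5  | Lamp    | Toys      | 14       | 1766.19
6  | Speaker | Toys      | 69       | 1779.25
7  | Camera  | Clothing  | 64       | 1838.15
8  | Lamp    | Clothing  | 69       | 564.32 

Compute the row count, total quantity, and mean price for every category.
SELECT category,
       COUNT(*) as cnt,
       SUM(quantity) as total_quantity,
       AVG(price) as avg_price
FROM sales
GROUP BY category

Result:
  Clothing: 3 records, 184 total quantity, 1337.95 avg price
  Furniture: 2 records, 48 total quantity, 1650.52 avg price
  Toys: 3 records, 150 total quantity, 1813.35 avg price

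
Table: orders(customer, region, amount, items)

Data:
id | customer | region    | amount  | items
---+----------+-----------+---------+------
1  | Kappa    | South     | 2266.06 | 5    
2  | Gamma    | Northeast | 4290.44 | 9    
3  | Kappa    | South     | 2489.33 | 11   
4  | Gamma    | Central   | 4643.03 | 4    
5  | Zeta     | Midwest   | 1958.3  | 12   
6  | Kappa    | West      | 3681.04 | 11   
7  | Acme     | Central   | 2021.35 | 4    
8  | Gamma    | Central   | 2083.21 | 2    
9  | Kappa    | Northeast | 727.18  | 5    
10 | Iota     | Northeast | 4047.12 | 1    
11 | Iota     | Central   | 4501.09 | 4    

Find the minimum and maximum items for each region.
SELECT region, MIN(items), MAX(items)
FROM orders
GROUP BY region

Result:
  Central: min=2, max=4
  Midwest: min=12, max=12
  Northeast: min=1, max=9
  South: min=5, max=11
  West: min=11, max=11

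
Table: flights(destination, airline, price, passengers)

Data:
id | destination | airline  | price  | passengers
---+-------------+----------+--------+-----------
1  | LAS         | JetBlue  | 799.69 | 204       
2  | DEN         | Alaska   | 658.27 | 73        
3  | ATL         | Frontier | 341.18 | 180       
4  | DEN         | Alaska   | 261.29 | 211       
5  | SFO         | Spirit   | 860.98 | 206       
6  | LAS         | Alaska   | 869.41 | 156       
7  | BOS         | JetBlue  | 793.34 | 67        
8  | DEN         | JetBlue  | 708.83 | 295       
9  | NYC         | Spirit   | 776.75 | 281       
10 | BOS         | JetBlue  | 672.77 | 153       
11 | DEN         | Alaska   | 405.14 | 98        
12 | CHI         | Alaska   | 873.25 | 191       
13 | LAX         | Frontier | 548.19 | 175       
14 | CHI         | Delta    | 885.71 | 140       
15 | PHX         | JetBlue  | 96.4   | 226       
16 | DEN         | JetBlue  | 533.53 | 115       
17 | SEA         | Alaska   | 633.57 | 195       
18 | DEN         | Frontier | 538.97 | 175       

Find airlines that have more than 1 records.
SELECT airline, COUNT(*) as cnt
FROM flights
GROUP BY airline
HAVING COUNT(*) > 1

Result:
  Alaska: 6
  Frontier: 3
  JetBlue: 6
  Spirit: 2

Note: HAVING filters groups after aggregation, WHERE filters rows before.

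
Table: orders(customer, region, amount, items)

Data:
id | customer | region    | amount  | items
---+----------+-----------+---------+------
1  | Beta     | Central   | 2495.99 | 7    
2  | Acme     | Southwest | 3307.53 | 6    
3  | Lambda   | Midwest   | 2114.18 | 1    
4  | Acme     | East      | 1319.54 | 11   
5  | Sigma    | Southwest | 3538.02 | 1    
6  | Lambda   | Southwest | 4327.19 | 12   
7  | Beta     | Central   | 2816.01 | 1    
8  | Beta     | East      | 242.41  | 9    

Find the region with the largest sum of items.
SELECT region, SUM(items) as val
FROM orders
GROUP BY region
ORDER BY val DESC
LIMIT 1

Result: East with sum(items) = 20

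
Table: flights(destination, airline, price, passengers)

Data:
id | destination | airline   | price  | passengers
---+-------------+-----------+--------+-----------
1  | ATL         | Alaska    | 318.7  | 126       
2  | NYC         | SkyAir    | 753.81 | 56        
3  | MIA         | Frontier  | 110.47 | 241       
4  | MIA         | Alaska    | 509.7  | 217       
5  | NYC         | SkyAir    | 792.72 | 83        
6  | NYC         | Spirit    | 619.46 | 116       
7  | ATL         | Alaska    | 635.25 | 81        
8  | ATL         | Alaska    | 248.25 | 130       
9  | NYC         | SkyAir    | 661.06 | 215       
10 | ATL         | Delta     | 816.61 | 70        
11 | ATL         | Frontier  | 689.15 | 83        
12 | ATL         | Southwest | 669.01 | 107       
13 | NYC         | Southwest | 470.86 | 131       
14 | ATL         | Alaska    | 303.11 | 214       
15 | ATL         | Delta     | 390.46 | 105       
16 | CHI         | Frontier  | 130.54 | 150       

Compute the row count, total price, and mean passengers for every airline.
SELECT airline,
       COUNT(*) as cnt,
       SUM(price) as total_price,
       AVG(passengers) as avg_passengers
FROM flights
GROUP BY airline

Result:
  Alaska: 5 records, 2015.01 total price, 153.60 avg passengers
  Delta: 2 records, 1207.07 total price, 87.50 avg passengers
  Frontier: 3 records, 930.16 total price, 158.00 avg passengers
  SkyAir: 3 records, 2207.59 total price, 118.00 avg passengers
  Southwest: 2 records, 1139.87 total price, 119.00 avg passengers
  Spirit: 1 records, 619.46 total price, 116.00 avg passengers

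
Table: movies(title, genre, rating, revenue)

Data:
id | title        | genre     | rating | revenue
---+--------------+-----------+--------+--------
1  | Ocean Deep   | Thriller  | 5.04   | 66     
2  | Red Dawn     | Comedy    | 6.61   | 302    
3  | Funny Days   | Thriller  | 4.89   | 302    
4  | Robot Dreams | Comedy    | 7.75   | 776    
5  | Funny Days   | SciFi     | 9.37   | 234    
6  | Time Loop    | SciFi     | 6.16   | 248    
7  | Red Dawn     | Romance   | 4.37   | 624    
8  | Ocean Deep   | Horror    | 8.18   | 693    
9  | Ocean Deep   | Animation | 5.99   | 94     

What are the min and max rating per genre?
SELECT genre, MIN(rating), MAX(rating)
FROM movies
GROUP BY genre

Result:
  Animation: min=5.99, max=5.99
  Comedy: min=6.61, max=7.75
  Horror: min=8.18, max=8.18
  Romance: min=4.37, max=4.37
  SciFi: min=6.16, max=9.37
  Thriller: min=4.89, max=5.04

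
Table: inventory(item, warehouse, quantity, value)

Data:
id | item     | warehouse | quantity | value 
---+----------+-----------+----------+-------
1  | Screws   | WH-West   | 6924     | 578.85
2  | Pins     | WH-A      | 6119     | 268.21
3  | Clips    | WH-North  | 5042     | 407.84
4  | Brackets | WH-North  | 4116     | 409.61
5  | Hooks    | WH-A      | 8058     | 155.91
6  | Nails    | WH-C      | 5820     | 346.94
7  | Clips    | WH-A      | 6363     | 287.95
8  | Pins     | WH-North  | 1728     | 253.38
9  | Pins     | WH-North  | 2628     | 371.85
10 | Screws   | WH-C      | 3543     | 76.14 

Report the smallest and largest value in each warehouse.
SELECT warehouse, MIN(value), MAX(value)
FROM inventory
GROUP BY warehouse

Result:
  WH-A: min=155.91, max=287.95
  WH-C: min=76.14, max=346.94
  WH-North: min=253.38, max=409.61
  WH-West: min=578.85, max=578.85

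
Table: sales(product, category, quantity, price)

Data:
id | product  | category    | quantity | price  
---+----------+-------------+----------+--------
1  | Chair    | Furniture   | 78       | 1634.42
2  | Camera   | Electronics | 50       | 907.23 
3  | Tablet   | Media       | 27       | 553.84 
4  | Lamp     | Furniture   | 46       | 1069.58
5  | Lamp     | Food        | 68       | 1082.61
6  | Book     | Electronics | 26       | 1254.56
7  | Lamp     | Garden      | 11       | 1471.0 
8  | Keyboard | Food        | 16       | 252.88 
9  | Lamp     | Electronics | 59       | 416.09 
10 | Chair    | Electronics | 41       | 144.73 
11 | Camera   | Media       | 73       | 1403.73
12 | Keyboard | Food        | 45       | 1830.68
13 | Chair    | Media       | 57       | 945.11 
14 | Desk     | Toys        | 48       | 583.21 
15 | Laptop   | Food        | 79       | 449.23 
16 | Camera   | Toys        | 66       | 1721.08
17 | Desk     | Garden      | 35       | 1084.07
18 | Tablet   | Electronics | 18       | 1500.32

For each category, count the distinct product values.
SELECT category, COUNT(DISTINCT product)
FROM sales
GROUP BY category

Result:
  Electronics: 5 distinct
  Food: 3 distinct
  Furniture: 2 distinct
  Garden: 2 distinct
  Media: 3 distinct
  Toys: 2 distinct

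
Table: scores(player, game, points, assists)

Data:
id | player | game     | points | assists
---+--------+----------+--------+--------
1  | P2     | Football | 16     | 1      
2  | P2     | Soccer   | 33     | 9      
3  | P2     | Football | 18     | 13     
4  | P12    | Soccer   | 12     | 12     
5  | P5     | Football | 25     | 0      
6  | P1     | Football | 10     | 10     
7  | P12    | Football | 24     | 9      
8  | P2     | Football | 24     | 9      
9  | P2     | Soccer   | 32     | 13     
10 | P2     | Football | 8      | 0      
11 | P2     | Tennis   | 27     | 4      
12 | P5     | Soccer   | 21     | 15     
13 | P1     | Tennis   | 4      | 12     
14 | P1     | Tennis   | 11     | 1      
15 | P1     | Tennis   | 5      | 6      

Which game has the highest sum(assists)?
SELECT game, SUM(assists) as val
FROM scores
GROUP BY game
ORDER BY val DESC
LIMIT 1

Result: Soccer with sum(assists) = 49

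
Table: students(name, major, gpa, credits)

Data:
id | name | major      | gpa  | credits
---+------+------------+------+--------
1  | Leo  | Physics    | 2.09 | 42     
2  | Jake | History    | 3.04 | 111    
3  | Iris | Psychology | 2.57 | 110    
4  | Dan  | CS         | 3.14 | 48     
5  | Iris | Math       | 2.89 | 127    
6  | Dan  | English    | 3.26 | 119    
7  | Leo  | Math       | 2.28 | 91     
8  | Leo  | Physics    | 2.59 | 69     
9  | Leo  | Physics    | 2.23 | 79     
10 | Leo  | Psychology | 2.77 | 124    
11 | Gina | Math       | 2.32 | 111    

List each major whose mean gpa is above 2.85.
SELECT major, AVG(gpa)
FROM students
GROUP BY major
HAVING AVG(gpa) > 2.85

Result:
  CS: avg=3.14
  English: avg=3.26
  History: avg=3.04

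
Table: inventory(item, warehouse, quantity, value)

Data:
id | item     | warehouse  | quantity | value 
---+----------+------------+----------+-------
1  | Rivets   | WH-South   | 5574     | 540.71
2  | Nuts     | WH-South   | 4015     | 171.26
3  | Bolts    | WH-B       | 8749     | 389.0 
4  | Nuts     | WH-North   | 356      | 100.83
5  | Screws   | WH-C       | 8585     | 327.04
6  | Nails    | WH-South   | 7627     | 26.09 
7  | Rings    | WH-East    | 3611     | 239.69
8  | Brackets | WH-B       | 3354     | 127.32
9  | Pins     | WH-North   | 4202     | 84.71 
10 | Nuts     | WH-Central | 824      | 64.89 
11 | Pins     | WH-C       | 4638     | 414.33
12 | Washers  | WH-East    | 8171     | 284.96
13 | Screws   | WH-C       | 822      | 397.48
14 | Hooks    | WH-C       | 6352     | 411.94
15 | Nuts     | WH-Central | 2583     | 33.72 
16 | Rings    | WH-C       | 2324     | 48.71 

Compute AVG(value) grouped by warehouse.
SELECT warehouse, AVG(value) as result
FROM inventory
GROUP BY warehouse

Result:
  WH-B: 258.16
  WH-C: 319.90
  WH-Central: 49.31
  WH-East: 262.33
  WH-North: 92.77
  WH-South: 246.02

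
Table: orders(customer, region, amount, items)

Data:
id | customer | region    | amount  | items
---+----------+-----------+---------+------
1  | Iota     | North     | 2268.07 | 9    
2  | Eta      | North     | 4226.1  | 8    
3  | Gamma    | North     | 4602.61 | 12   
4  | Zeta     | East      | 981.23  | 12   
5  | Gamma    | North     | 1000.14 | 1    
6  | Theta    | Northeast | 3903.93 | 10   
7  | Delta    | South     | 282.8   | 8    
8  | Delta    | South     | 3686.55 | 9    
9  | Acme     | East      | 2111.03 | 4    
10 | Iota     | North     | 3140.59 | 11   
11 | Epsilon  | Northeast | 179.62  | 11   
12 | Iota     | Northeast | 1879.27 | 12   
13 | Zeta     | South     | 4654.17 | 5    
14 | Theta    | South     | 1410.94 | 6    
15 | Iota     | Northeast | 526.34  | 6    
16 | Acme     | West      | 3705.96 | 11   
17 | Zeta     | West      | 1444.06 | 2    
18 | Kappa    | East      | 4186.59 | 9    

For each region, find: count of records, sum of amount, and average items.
SELECT region,
       COUNT(*) as cnt,
       SUM(amount) as total_amount,
       AVG(items) as avg_items
FROM orders
GROUP BY region

Result:
  East: 3 records, 7278.85 total amount, 8.33 avg items
  North: 5 records, 15237.51 total amount, 8.20 avg items
  Northeast: 4 records, 6489.16 total amount, 9.75 avg items
  South: 4 records, 10034.46 total amount, 7.00 avg items
  West: 2 records, 5150.02 total amount, 6.50 avg items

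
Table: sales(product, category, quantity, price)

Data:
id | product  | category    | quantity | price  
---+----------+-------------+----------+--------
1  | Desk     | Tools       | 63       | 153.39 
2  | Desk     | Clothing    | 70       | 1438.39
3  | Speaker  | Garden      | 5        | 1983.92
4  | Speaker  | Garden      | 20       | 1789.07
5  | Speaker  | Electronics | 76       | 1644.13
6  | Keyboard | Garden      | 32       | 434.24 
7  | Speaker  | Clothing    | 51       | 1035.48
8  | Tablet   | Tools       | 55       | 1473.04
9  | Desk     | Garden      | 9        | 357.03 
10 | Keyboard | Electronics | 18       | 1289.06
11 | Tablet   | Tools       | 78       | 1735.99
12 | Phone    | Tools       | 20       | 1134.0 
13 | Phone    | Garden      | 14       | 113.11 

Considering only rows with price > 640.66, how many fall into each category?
SELECT category, COUNT(*)
FROM sales
WHERE price > 640.66
GROUP BY category

Note: WHERE filters rows before grouping.

Result:
  Clothing: 2
  Electronics: 2
  Garden: 2
  Tools: 3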